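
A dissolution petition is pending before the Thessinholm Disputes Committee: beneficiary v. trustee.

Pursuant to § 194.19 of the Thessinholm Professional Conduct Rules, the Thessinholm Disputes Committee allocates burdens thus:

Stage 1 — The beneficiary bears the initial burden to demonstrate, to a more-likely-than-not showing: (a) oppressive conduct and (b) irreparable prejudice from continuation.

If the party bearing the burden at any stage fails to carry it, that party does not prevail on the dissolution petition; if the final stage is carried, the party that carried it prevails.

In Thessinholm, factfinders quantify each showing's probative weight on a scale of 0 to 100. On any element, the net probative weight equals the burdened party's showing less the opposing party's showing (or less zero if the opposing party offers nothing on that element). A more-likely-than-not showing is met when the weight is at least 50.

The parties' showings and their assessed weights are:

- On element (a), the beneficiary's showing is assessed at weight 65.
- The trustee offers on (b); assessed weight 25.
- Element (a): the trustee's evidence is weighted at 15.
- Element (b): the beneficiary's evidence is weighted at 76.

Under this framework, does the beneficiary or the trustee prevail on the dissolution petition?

At Stage 1 the beneficiary must meet a more-likely-than-not showing (weight is at least 50): on (a) the weight is 65 less the opposing 15 gives net 50, which does reach 50, so (a) meets the standard; on (b) the weight is 76 less the opposing 25 gives net 51, ≥ 50, so (b) meets the standard.
  Stage 1 carried; the final stage is satisfied.
All stages carried — the beneficiary prevails.

beneficiary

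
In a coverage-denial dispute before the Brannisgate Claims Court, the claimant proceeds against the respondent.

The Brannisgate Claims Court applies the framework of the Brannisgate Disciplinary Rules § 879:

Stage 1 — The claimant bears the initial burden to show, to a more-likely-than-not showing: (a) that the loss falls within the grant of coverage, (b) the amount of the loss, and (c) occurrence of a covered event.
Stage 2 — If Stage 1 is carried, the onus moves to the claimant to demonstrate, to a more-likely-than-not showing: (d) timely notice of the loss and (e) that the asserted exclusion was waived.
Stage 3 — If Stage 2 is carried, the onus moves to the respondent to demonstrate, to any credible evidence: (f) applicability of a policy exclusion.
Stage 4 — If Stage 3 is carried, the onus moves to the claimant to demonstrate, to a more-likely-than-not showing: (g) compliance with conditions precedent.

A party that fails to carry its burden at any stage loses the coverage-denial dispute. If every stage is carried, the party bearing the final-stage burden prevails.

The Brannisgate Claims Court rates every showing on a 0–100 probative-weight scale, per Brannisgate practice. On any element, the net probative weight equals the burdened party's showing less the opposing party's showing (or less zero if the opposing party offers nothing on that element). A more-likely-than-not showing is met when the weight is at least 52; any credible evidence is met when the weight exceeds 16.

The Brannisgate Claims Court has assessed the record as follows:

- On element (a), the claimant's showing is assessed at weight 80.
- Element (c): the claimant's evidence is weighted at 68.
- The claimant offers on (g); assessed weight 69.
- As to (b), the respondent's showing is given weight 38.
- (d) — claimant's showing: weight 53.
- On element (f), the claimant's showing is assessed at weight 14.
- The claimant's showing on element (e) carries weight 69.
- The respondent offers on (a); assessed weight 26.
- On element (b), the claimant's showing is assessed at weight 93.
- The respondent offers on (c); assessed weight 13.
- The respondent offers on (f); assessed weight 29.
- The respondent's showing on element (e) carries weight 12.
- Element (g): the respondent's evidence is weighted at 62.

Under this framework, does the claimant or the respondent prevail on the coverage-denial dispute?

Stage 1 (claimant, a more-likely-than-not showing, weight is at least 52): (a) net 80−26=54 ≥ 52 — meets; (b) net 93−38=55 ≥ 52 — meets; (c) net 68−13=55 ≥ 52 — meets.
  All elements met. The claimant retains the burden for Stage 2.
Stage 2 (claimant, a more-likely-than-not showing, weight is at least 52): (d) 53 ≥ 52 — meets; (e) net 69−12=57 ≥ 52 — meets.
  The claimant carries Stage 2; the respondent now bears the burden.
Stage 3 (respondent, any credible evidence, weight exceeds 16): (f) net 29−14=15 ≤ 16 — fails.
  Stage 3 not carried; the respondent fails its burden.
The claimant prevails.

claimant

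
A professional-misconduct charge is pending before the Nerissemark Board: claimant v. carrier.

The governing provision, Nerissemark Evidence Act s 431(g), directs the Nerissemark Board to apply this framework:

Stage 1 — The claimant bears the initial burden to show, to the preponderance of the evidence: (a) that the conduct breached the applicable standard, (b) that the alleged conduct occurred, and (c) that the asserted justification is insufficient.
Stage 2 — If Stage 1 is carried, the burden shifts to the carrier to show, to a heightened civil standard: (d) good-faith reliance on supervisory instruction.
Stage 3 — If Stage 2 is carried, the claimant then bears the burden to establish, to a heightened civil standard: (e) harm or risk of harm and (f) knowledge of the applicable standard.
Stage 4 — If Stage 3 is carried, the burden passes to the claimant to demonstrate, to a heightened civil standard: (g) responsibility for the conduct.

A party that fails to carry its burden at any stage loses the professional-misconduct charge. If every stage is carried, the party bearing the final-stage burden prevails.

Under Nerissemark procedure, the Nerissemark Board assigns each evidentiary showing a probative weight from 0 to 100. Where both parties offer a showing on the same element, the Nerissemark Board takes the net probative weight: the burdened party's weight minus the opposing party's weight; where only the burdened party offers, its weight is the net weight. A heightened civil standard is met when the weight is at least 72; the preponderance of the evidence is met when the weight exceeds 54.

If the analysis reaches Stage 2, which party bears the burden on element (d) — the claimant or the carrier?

Stage 2's rule assigns the burden to the carrier (to a heightened civil standard).

carrier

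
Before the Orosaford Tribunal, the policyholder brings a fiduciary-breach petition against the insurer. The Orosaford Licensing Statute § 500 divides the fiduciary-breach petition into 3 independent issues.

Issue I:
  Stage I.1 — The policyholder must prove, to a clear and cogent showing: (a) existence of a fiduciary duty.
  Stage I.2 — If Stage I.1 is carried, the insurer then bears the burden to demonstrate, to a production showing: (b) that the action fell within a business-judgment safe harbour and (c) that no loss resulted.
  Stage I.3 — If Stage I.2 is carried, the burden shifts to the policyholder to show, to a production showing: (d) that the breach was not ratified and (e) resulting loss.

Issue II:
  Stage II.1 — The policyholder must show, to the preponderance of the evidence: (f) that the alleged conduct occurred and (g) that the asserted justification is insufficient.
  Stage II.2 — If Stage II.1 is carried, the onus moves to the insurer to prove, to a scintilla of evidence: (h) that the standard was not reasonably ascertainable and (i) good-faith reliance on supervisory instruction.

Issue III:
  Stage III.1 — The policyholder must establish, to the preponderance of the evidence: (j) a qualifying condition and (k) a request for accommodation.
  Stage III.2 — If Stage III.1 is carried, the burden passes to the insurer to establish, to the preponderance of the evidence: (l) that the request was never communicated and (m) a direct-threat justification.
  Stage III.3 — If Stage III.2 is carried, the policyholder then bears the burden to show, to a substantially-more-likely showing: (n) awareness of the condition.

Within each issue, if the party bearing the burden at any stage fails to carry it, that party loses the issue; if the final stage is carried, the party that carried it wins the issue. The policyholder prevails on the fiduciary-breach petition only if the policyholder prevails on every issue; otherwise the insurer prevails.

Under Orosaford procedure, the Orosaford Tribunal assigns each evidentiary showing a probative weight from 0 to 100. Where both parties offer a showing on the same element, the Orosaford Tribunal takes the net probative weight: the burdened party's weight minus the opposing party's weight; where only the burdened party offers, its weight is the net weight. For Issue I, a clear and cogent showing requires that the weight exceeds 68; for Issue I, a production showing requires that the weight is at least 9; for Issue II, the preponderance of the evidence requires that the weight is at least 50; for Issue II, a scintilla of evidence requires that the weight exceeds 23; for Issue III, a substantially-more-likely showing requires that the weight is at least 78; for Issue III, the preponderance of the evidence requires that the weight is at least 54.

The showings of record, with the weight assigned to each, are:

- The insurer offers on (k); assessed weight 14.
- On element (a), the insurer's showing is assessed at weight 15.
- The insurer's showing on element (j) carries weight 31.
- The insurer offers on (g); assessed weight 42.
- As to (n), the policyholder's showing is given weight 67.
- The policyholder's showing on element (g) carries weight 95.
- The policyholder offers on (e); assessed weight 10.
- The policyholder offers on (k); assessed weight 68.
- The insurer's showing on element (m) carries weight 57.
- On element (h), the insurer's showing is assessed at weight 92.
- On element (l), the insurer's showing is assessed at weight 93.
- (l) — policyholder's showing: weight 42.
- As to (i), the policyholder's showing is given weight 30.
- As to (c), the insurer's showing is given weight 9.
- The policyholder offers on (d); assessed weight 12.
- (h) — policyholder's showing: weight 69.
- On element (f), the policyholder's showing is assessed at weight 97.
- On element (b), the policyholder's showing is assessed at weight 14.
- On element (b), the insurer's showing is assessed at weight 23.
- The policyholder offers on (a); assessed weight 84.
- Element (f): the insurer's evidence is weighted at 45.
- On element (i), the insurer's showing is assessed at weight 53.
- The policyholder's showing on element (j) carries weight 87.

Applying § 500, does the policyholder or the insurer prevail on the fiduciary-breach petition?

— Issue I —
At Stage I.1 the policyholder must meet a clear and cogent showing (weight exceeds 68): on (a) the weight is 84 less the opposing 15 gives net 69, which does exceed 68, so (a) meets the standard.
  The policyholder carries Stage I.1; the insurer now bears the burden.
At Stage I.2 the insurer must meet a production showing (weight is at least 9): on (b) the weight is 23 less the opposing 14 gives net 9, which does reach 9, so (b) meets the standard; on (c) the weight is 9, which does reach 9, so (c) meets the standard.
  All elements met. The burden passes to the policyholder.
At Stage I.3 the policyholder must meet a production showing (weight is at least 9): on (d) the weight is 12, ≥ 9, so (d) meets the standard; on (e) the weight is 10, ≥ 9, so (e) meets the standard.
  Stage I.3 carried; the final stage is satisfied.
All stages carried — the policyholder prevails on this issue.
— Issue II —
Stage II.1 — burden on policyholder; standard: the preponderance of the evidence (weight is at least 50).
    (f): 97 − 45 = 52 ≥ 50 [met]
    (g): 95 − 42 = 53 ≥ 50 [met]
  The policyholder carries Stage II.1; the insurer now bears the burden.
Stage II.2 — burden on insurer; standard: a scintilla of evidence (weight exceeds 23).
    (h): 92 − 69 = 23 ≤ 23 [not met]
    (i): 53 − 30 = 23 ≤ 23 [not met]
  Stage II.2 not carried; the insurer fails its burden.
The policyholder prevails on this issue.
— Issue III —
Stage III.1 — burden on policyholder; standard: the preponderance of the evidence (weight is at least 54).
    (j): 87 − 31 = 56 ≥ 54 [met]
    (k): 68 − 14 = 54 ≥ 54 [met]
  The policyholder carries Stage III.1; the insurer now bears the burden.
Stage III.2 — burden on insurer; standard: the preponderance of the evidence (weight is at least 54).
    (l): 93 − 42 = 51 < 54 [not met]
    (m): 57 ≥ 54 [met]
  The insurer does not carry Stage III.2.
So the policyholder prevails on this issue.
Per-issue: Issue I → policyholder; Issue II → policyholder; Issue III → policyholder. The policyholder must prevail on every issue; overall, the policyholder prevails.

policyholder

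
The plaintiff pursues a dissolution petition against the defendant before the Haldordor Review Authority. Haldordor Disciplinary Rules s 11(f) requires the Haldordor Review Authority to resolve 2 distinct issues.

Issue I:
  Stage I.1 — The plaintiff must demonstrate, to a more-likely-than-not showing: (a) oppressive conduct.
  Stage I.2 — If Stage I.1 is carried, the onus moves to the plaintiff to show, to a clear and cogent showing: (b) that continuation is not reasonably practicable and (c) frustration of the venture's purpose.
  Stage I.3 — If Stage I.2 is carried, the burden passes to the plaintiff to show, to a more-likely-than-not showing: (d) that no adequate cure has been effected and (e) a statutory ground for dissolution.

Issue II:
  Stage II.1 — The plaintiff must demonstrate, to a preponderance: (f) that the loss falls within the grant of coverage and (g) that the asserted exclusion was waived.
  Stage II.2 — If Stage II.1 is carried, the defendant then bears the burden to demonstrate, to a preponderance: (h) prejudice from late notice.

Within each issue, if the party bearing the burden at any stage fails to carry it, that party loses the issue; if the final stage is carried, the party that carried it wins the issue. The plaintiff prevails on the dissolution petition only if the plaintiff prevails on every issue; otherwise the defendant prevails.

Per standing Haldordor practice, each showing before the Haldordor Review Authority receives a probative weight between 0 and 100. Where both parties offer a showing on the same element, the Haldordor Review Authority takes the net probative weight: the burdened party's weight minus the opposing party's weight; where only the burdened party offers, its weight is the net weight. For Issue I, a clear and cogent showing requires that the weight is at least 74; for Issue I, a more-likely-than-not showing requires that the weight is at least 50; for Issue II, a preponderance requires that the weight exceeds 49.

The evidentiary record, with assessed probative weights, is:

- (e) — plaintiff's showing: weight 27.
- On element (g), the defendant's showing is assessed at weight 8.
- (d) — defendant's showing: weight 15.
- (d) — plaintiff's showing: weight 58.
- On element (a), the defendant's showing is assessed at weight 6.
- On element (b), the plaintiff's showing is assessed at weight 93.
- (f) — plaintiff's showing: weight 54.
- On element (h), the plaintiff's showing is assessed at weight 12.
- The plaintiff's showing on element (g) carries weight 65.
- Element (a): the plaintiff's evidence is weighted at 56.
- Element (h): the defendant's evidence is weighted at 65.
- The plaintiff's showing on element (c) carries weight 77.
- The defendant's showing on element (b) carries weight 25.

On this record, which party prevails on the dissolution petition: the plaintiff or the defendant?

— Issue I —
Stage I.1 — burden on plaintiff; standard: a more-likely-than-not showing (weight is at least 50).
    (a): 56 − 6 = 50 ≥ 50 [met]
  Stage I.1 is satisfied; the plaintiff continues to bear the burden.
Stage I.2 — burden on plaintiff; standard: a clear and cogent showing (weight is at least 74).
    (b): 93 − 25 = 68 < 74 [not met]
    (c): 77 ≥ 74 [met]
  The plaintiff does not carry Stage I.2.
The defendant prevails on this issue.
— Issue II —
At Stage II.1 the plaintiff must meet a preponderance (weight exceeds 49): on (f) the weight is 54, > 49, so (f) meets the standard; on (g) the weight is 65 less the opposing 8 gives net 57, which does exceed 49, so (g) meets the standard.
  Stage II.1 is satisfied; the onus moves to the defendant.
At Stage II.2 the defendant must meet a preponderance (weight exceeds 49): on (h) the weight is 65 less the opposing 12 gives net 53, which does exceed 49, so (h) meets the standard.
  Stage II.2 carried; the final stage is satisfied.
All stages carried — the defendant prevails on this issue.
Per-issue: Issue I → defendant; Issue II → defendant. The plaintiff must prevail on every issue; overall, the defendant prevails.

defendant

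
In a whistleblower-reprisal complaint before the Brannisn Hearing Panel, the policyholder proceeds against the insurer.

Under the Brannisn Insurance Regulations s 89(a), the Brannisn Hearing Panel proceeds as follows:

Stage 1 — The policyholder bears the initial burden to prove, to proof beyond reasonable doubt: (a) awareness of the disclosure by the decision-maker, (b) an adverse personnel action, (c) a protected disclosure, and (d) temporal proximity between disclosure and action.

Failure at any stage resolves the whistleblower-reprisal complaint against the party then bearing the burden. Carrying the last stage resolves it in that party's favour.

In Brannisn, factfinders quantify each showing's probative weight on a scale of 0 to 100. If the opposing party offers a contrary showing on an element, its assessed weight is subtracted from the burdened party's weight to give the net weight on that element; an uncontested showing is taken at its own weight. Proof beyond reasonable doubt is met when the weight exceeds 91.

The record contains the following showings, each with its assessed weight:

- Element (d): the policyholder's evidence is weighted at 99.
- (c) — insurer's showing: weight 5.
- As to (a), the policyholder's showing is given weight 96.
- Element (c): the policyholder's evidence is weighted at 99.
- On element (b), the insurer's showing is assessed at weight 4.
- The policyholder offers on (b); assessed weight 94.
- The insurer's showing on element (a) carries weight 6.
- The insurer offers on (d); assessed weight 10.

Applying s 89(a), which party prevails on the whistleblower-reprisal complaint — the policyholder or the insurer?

insurer

Stage 1 (policyholder, proof beyond reasonable doubt, weight exceeds 91): (a) net 96−6=90 ≤ 91 — fails; (b) net 94−4=90 ≤ 91 — fails; (c) net 99−5=94 > 91 — meets; (d) net 99−10=89 ≤ 91 — fails.
  Stage 1 not carried; the policyholder fails its burden.
So the insurer prevails.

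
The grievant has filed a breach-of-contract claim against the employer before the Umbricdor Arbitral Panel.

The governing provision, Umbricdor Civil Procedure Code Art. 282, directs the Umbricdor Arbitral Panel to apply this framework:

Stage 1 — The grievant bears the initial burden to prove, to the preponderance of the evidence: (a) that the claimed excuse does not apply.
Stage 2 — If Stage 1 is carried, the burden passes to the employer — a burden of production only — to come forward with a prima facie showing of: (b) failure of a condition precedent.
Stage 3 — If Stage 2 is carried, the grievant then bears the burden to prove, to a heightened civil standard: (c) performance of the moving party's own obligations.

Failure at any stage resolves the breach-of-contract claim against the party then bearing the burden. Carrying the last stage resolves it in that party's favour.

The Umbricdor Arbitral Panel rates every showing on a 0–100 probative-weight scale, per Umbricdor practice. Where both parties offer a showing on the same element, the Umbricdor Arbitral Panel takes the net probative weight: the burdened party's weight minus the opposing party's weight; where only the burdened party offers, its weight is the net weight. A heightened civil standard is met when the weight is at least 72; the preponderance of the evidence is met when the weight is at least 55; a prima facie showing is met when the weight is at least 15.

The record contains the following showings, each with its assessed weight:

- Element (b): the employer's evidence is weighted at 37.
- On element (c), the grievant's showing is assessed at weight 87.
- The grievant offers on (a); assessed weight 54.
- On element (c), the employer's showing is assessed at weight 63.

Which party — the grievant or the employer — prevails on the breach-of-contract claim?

Stage 1 (grievant, the preponderance of the evidence, weight is at least 55): (a) 54 < 55 — fails.
  Not every element is met, so the grievant fails to carry Stage 1.
The employer prevails.

employer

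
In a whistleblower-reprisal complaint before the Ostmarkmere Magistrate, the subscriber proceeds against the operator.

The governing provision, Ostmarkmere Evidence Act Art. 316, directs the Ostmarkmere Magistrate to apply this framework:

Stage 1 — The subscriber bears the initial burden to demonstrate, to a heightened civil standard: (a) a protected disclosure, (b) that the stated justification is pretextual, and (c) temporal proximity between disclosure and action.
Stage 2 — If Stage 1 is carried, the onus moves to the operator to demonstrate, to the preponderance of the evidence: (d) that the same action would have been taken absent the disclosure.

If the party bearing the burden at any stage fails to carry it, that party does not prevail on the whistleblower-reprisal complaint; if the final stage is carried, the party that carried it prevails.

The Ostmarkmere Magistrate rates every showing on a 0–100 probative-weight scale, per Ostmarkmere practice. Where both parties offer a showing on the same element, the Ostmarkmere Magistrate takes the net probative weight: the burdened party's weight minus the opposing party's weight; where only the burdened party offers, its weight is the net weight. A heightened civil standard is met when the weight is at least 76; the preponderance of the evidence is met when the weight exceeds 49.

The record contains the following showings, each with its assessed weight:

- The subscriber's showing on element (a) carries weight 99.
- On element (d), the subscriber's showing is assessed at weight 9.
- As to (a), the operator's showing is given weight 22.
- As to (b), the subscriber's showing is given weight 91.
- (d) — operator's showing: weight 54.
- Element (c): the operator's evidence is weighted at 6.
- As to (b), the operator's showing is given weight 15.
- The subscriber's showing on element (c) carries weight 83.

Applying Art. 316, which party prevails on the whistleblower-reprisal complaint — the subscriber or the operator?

At Stage 1 the subscriber must meet a heightened civil standard (weight is at least 76): on (a) the weight is 99 less the opposing 22 gives net 77, which does reach 76, so (a) meets the standard; on (b) the weight is 91 less the opposing 15 gives net 76, which does reach 76, so (b) meets the standard; on (c) the weight is 83 less the opposing 6 gives net 77, which does reach 76, so (c) meets the standard.
  Stage 1 carried; the burden shifts to the operator.
At Stage 2 the operator must meet the preponderance of the evidence (weight exceeds 49): on (d) the weight is 54 less the opposing 9 gives net 45, which does not exceed 49, so (d) does not meet the standard.
  Stage 2 not carried; the operator fails its burden.
The analysis ends at Stage 2; the subscriber prevails.

subscriber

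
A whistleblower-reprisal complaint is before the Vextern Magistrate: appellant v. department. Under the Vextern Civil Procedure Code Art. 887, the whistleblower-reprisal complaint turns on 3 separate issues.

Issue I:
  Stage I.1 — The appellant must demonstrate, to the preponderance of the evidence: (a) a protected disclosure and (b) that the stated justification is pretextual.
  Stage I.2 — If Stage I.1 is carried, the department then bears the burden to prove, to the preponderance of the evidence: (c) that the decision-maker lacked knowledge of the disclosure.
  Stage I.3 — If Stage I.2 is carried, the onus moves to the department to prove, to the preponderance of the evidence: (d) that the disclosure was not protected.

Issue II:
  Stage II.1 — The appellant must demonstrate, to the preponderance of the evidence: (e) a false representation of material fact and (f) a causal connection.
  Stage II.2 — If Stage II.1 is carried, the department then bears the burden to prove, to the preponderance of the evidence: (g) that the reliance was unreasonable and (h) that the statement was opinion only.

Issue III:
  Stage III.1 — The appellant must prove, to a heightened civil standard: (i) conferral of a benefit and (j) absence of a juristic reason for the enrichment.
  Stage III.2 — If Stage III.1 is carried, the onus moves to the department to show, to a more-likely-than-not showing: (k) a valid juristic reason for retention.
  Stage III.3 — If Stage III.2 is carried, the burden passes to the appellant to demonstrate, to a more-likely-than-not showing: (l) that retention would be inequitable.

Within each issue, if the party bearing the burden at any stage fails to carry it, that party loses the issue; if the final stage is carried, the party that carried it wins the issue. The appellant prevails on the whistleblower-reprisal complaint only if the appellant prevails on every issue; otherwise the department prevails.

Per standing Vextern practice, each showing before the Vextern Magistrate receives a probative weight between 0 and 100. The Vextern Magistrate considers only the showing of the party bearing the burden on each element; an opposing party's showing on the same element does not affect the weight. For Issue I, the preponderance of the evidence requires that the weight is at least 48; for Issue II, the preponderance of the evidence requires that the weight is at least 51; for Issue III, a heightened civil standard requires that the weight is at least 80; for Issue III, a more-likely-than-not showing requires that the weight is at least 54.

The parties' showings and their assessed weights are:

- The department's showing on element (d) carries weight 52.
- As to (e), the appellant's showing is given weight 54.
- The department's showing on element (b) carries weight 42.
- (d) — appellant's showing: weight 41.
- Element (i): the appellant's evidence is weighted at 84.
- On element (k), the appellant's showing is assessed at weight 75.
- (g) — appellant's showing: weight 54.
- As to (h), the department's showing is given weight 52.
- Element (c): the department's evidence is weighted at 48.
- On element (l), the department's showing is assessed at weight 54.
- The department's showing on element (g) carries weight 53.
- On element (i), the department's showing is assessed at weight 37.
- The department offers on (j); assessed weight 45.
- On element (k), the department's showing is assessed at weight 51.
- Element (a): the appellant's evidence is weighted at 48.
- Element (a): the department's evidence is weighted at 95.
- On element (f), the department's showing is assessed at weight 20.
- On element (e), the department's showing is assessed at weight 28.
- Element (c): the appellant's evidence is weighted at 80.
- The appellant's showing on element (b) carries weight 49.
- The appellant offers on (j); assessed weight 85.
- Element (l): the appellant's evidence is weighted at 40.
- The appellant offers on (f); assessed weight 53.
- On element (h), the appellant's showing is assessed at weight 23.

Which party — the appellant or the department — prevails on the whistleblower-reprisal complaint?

department

— Issue I —
Stage I.1 (appellant, the preponderance of the evidence, weight is at least 48): (a) 48 (department's 95 disregarded) ≥ 48 — meets; (b) 49 (department's 42 disregarded) ≥ 48 — meets.
  The appellant carries Stage I.1; the department now bears the burden.
Stage I.2 (department, the preponderance of the evidence, weight is at least 48): (c) 48 (appellant's 80 disregarded) ≥ 48 — meets.
  Stage I.2 carried; the burden remains with the department.
Stage I.3 (department, the preponderance of the evidence, weight is at least 48): (d) 52 (appellant's 41 disregarded) ≥ 48 — meets.
  The department carries the last stage.
With every stage satisfied, the department prevails on this issue.
— Issue II —
Stage II.1 (appellant, the preponderance of the evidence, weight is at least 51): (e) 54 (department's 28 disregarded) ≥ 51 — meets; (f) 53 (department's 20 disregarded) ≥ 51 — meets.
  All elements met. The burden passes to the department.
Stage II.2 (department, the preponderance of the evidence, weight is at least 51): (g) 53 (appellant's 54 disregarded) ≥ 51 — meets; (h) 52 (appellant's 23 disregarded) ≥ 51 — meets.
  Stage II.2 carried; the final stage is satisfied.
With every stage satisfied, the department prevails on this issue.
— Issue III —
At Stage III.1 the appellant must meet a heightened civil standard (weight is at least 80): on (i) the weight is 84 (the department's 37 is given no effect), ≥ 80, so (i) meets the standard; on (j) the weight is 85 (the department's 45 is given no effect), which does reach 80, so (j) meets the standard.
  All elements met. The burden passes to the department.
At Stage III.2 the department must meet a more-likely-than-not showing (weight is at least 54): on (k) the weight is 51 (the appellant's 75 is given no effect), which does not reach 54, so (k) does not meet the standard.
  Stage III.2 not carried; the department fails its burden.
The analysis ends at Stage III.2; the appellant prevails on this issue.
Per-issue: Issue I → department; Issue II → department; Issue III → appellant. The appellant must prevail on every issue; overall, the department prevails.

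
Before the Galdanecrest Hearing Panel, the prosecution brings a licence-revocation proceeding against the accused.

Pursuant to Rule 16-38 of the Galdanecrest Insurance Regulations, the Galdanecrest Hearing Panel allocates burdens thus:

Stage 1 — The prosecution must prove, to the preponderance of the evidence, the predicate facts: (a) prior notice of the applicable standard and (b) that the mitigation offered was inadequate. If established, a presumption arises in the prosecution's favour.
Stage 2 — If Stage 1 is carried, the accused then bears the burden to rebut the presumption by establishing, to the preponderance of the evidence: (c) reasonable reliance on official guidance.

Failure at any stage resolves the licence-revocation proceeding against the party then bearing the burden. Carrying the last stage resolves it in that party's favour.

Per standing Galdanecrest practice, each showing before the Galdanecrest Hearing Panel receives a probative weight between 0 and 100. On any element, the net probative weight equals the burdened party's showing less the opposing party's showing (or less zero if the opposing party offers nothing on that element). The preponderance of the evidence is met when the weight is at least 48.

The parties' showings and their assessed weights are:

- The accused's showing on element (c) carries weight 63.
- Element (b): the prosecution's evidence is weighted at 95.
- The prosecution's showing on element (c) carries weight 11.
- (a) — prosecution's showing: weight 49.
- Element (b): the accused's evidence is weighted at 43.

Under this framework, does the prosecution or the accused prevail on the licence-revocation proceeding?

accused

Stage 1 — burden on prosecution; standard: the preponderance of the evidence (weight is at least 48).
    (a): 49 ≥ 48 [met]
    (b): 95 − 43 = 52 ≥ 48 [met]
  Stage 1 carried; the burden shifts to the accused.
Stage 2 — burden on accused; standard: the preponderance of the evidence (weight is at least 48).
    (c): 63 − 11 = 52 ≥ 48 [met]
  The accused carries the last stage.
All stages carried — the accused prevails.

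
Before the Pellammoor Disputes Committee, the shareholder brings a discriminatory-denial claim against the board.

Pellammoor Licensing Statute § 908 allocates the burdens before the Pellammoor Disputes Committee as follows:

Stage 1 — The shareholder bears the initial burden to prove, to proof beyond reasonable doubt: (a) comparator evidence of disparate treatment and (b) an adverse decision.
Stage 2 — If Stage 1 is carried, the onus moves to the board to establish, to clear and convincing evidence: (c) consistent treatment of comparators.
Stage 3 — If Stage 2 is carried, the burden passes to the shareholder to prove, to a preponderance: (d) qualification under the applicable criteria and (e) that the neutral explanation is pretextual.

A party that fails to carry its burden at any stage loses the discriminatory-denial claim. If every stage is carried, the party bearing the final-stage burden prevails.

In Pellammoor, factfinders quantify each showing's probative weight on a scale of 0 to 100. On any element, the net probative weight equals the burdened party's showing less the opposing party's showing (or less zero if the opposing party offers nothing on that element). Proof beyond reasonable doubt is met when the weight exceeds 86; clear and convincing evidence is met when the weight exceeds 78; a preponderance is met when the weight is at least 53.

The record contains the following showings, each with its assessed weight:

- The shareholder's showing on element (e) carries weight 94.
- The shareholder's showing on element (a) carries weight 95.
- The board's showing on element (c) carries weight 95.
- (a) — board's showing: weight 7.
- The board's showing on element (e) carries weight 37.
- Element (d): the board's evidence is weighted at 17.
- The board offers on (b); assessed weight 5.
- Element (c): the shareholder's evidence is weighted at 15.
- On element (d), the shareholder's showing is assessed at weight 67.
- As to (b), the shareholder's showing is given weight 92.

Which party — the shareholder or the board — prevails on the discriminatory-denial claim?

Stage 1 (shareholder, proof beyond reasonable doubt, weight exceeds 86): (a) net 95−7=88 > 86 — meets; (b) net 92−5=87 > 86 — meets.
  The shareholder carries Stage 1; the board now bears the burden.
Stage 2 (board, clear and convincing evidence, weight exceeds 78): (c) net 95−15=80 > 78 — meets.
  Stage 2 is satisfied; the onus moves to the shareholder.
Stage 3 (shareholder, a preponderance, weight is at least 53): (d) net 67−17=50 < 53 — fails; (e) net 94−37=57 ≥ 53 — meets.
  The shareholder does not carry Stage 3.
So the board prevails.

board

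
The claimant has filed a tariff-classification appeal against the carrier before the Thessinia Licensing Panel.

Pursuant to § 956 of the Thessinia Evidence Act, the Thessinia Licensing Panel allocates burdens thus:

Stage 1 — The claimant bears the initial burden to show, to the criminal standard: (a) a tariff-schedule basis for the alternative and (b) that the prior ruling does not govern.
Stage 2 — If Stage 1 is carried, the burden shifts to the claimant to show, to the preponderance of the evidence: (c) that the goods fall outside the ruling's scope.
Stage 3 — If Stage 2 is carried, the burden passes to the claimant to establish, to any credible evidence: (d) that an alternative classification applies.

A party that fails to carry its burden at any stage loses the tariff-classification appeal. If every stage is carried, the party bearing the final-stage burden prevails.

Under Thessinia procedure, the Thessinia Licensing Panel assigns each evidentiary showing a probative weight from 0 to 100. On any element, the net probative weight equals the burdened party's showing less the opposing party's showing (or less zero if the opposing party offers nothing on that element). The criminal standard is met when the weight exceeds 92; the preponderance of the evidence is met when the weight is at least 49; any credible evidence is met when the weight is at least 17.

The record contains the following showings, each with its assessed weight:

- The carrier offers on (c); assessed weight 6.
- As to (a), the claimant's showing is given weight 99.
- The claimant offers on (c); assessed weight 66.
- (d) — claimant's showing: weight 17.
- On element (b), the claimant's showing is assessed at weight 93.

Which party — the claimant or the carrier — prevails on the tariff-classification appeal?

claimant

Stage 1 (claimant, the criminal standard, weight exceeds 92): (a) 99 > 92 — meets; (b) 93 > 92 — meets.
  Stage 1 is satisfied; the claimant continues to bear the burden.
Stage 2 (claimant, the preponderance of the evidence, weight is at least 49): (c) net 66−6=60 ≥ 49 — meets.
  Stage 2 carried; the burden remains with the claimant.
Stage 3 (claimant, any credible evidence, weight is at least 17): (d) 17 ≥ 17 — meets.
  Stage 3 carried; the final stage is satisfied.
With every stage satisfied, the claimant prevails.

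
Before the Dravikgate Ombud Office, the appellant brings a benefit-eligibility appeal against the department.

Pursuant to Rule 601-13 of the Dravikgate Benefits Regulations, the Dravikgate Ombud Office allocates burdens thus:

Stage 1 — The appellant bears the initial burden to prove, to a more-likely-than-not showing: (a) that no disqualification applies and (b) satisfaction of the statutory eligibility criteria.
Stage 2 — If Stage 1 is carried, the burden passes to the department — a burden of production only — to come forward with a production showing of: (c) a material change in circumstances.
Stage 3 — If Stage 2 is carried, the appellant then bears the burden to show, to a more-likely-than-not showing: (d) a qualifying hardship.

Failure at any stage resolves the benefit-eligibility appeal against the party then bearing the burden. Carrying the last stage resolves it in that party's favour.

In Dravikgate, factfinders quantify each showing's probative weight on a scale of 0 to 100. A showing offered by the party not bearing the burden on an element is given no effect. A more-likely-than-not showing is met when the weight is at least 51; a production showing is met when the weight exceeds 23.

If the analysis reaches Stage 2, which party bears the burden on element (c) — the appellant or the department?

Stage 2's rule assigns the burden to the department (to a production showing).

department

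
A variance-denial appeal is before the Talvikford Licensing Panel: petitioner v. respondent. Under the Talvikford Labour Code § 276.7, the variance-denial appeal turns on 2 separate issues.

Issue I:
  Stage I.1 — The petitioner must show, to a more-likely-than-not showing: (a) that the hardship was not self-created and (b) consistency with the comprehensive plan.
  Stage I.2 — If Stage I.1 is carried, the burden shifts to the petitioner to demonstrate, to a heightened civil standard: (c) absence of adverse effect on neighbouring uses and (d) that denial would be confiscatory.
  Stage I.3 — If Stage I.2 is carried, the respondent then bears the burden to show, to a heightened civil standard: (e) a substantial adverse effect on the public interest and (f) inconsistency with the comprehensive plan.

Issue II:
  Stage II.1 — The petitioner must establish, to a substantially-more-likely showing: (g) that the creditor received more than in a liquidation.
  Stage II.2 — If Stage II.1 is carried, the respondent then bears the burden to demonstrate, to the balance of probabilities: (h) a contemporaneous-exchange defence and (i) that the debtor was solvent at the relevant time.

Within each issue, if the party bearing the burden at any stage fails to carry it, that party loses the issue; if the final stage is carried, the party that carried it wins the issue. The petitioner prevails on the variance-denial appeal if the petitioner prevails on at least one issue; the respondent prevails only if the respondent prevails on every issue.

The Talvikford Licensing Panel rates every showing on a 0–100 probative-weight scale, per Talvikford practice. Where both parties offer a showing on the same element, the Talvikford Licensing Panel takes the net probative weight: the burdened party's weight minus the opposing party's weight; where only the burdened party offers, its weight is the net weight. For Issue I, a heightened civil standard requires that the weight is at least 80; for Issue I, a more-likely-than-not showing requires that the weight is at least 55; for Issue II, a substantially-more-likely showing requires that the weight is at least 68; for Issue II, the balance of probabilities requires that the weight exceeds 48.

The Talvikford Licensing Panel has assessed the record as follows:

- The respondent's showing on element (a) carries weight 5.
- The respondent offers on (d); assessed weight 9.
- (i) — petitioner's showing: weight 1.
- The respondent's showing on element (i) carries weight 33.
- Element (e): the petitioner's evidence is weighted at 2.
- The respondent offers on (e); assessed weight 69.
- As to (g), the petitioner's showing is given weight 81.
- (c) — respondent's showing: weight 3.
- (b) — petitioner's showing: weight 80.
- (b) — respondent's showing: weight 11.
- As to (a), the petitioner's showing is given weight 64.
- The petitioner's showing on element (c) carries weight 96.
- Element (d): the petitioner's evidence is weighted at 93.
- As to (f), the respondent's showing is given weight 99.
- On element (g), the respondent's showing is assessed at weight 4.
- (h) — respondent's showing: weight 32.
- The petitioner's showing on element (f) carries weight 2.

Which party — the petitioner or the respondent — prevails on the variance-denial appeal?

petitioner

— Issue I —
Stage I.1 — burden on petitioner; standard: a more-likely-than-not showing (weight is at least 55).
    (a): 64 − 5 = 59 ≥ 55 [met]
    (b): 80 − 11 = 69 ≥ 55 [met]
  Stage I.1 carried; the burden remains with the petitioner.
Stage I.2 — burden on petitioner; standard: a heightened civil standard (weight is at least 80).
    (c): 96 − 3 = 93 ≥ 80 [met]
    (d): 93 − 9 = 84 ≥ 80 [met]
  Stage I.2 is satisfied; the onus moves to the respondent.
Stage I.3 — burden on respondent; standard: a heightened civil standard (weight is at least 80).
    (e): 69 − 2 = 67 < 80 [not met]
    (f): 99 − 2 = 97 ≥ 80 [met]
  Not every element is met, so the respondent fails to carry Stage I.3.
The petitioner prevails on this issue.
— Issue II —
Stage II.1 (petitioner, a substantially-more-likely showing, weight is at least 68): (g) net 81−4=77 ≥ 68 — meets.
  The petitioner carries Stage II.1; the respondent now bears the burden.
Stage II.2 (respondent, the balance of probabilities, weight exceeds 48): (h) 32 ≤ 48 — fails; (i) net 33−1=32 ≤ 48 — fails.
  The respondent does not carry Stage II.2.
The analysis ends at Stage II.2; the petitioner prevails on this issue.
Per-issue: Issue I → petitioner; Issue II → petitioner. The petitioner must prevail on at least one issue; overall, the petitioner prevails.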